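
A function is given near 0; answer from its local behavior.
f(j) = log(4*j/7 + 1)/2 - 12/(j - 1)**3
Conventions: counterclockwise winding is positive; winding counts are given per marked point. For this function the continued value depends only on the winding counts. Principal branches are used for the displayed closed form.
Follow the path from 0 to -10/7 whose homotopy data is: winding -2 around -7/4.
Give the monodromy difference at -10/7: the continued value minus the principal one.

Continued minus principal equals -(2)*pi*i.

The rational part is single-valued and drops out of the difference; each branch term changes only by its own monodromy.
(1/2)*log(1 - j/(-7/4)): each positive loop around -7/4 adds 2*pi*i to the log, so winding -2 contributes (1/2)*(-2)*2*pi*i = -(2)*pi*i.
Summing the contributions at j = -10/7 gives -(2)*pi*i.


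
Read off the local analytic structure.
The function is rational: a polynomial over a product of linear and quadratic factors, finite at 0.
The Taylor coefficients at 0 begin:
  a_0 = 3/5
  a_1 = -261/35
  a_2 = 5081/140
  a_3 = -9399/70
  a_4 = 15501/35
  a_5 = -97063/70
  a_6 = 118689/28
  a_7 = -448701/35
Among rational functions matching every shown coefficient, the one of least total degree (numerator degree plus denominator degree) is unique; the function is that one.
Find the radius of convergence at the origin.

The radius of convergence is 1/3.

No rational of total degree below 6 reproduces all 8 coefficients; solving the [2/4] Pade equations on them gives f(η) = (-5*η**2/12 - 9*η/7 + 1/5)/((η + 1/3)*(η + 1)**3), whose expansion matches every shown term.
Denominator factor (η + 1/3): pole of order 1 at -1/3, modulus 1/3.
Denominator factor (η + 1)^3: pole of order 3 at -1, modulus 1.
The radius of convergence is the smallest modulus among the singular points: 1/3.


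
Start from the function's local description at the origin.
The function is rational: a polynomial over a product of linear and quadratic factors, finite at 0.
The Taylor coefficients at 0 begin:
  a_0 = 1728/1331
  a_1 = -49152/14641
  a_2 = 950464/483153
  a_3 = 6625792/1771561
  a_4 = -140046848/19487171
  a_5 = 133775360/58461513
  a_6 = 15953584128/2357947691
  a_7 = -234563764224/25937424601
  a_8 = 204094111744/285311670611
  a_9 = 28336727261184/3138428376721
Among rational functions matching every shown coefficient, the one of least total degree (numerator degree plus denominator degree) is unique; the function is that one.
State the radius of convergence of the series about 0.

No rational of total degree below 8 reproduces all 10 coefficients; solving the [2/6] Pade equations on them gives f(w) = (-29*w**2/24 - 15*w/11 + 27/8)/(w**2 + w + 11/8)**3, whose expansion matches every shown term.
Denominator factor (w**2 + w + 11/8)^3: discriminant -9/2, complex-conjugate roots (-1/2) + ((3/4)*sqrt(2))*i and (-1/2) - ((3/4)*sqrt(2))*i; poles of order 3, moduli (1/4)*sqrt(22) and (1/4)*sqrt(22).
The radius of convergence is the smallest modulus among the singular points: (1/4)*sqrt(22).

The radius of convergence is (1/4)*sqrt(22).


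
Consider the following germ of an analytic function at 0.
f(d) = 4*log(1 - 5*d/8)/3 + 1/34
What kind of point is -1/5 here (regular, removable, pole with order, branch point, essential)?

The point is a regular point.

There is no denominator, hence no pole anywhere.
Branch term log(1 - d/(8/5)): argument at -1/5 is 9/8, nonzero, so -1/5 is not its branch point (a point on a principal cut is still regular for the continued germ).
So the germ continues analytically to -1/5.


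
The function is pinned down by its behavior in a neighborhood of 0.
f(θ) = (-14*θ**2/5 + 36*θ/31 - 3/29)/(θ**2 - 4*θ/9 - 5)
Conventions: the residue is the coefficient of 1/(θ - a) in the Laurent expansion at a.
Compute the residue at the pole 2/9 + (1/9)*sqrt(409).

The residue is -58/1395 - (5141723/33092190)*sqrt(409).

The factor θ**2 - 4*θ/9 - 5 splits as (θ - a)(θ - a') with a = 2/9 + (1/9)*sqrt(409), a' = 2/9 - (1/9)*sqrt(409). At the order-1 pole a set g(θ) = (θ - a)*f(θ) = [-14*θ**2/5 + 36*θ/31 - 3/29] / (θ - a').
Simple pole: residue = g(a) at a = 2/9 + (1/9)*sqrt(409), which is -58/1395 - (5141723/33092190)*sqrt(409).


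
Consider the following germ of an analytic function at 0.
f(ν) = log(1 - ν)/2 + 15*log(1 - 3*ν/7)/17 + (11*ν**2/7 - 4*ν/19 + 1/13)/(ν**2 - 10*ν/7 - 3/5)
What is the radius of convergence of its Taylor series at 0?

The radius of convergence is -5/7 + (4/35)*sqrt(85).

Denominator factor (ν**2 - 10*ν/7 - 3/5): discriminant 1088/245, real irrational roots 5/7 + (4/35)*sqrt(85) and 5/7 - (4/35)*sqrt(85); poles of order 1, moduli 5/7 + (4/35)*sqrt(85) and -5/7 + (4/35)*sqrt(85).
Branch term (15/17)*log(1 - ν/(7/3)): its argument vanishes at ν = 7/3, a logarithmic branch point, modulus 7/3.
Branch term (1/2)*log(1 - ν/(1)): its argument vanishes at ν = 1, a logarithmic branch point, modulus 1.
The radius of convergence is the smallest modulus among the singular points: -5/7 + (4/35)*sqrt(85).


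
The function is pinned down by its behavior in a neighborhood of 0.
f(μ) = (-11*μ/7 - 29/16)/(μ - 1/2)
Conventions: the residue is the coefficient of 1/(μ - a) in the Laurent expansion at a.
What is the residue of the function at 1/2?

The residue is -291/112.

At the order-1 pole 1/2 set g(μ) = (μ - (1/2))*f(μ) = -11*μ/7 - 29/16.
Simple pole: residue = g(a) at a = 1/2, which is -291/112.


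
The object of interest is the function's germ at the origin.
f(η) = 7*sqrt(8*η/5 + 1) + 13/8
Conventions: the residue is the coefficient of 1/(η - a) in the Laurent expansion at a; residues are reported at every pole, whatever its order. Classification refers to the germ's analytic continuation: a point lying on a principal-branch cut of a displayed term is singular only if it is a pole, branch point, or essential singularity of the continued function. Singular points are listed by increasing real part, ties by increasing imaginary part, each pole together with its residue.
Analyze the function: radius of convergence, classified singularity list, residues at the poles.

Radius of convergence at 0: 5/8.
At -5/8: an algebraic (square-root) branch point.

Branch term (7)*sqrt(1 - η/(-5/8)): its argument vanishes at η = -5/8, a square-root branch point, modulus 5/8.
The radius of convergence is the smallest modulus among the singular points: 5/8.


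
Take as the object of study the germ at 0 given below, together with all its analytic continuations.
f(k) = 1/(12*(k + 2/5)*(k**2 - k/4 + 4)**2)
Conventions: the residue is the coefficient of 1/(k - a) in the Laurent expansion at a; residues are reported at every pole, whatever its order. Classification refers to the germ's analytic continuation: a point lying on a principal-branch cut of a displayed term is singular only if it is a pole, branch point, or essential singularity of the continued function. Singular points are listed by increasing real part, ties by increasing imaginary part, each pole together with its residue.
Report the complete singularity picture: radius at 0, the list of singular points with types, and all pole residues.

Denominator factor (k + 2/5): pole of order 1 at -2/5, modulus 2/5.
Denominator factor (k**2 - k/4 + 4)^2: discriminant -255/16, complex-conjugate roots (1/8) + ((1/8)*sqrt(255))*i and (1/8) - ((1/8)*sqrt(255))*i; poles of order 2, moduli 2 and 2.
The radius of convergence is the smallest modulus among the singular points: 2/5.
At the order-1 pole -2/5 set g(k) = (k - (-2/5))*f(k) = 1/(12*(k**2 - k/4 + 4)**2).
Simple pole: residue = g(a) at a = -2/5, which is 625/136107.
The factor k**2 - k/4 + 4 splits as (k - a)(k - a') with a = (1/8) - ((1/8)*sqrt(255))*i, a' = (1/8) + ((1/8)*sqrt(255))*i. At the order-2 pole a set g(k) = (k - a)^2*f(k) = [1/(12*(k + 2/5))] / (k - a')^2.
Order-2 pole: residue = g'(a); g'((1/8) - ((1/8)*sqrt(255))*i) = (-625/272214) + ((7609/131116410)*sqrt(255))*i, so the residue is (-625/272214) + ((7609/131116410)*sqrt(255))*i.
The factor k**2 - k/4 + 4 splits as (k - a)(k - a') with a = (1/8) + ((1/8)*sqrt(255))*i, a' = (1/8) - ((1/8)*sqrt(255))*i. At the order-2 pole a set g(k) = (k - a)^2*f(k) = [1/(12*(k + 2/5))] / (k - a')^2.
Order-2 pole: residue = g'(a); g'((1/8) + ((1/8)*sqrt(255))*i) = (-625/272214) - ((7609/131116410)*sqrt(255))*i, so the residue is (-625/272214) - ((7609/131116410)*sqrt(255))*i.
List the singular points by increasing real part (a conjugate pair: the negative imaginary part first).

Radius of convergence at 0: 2/5.
At -2/5: a pole of order 1; residue 625/136107.
At (1/8) - ((1/8)*sqrt(255))*i: a pole of order 2; residue (-625/272214) + ((7609/131116410)*sqrt(255))*i.
At (1/8) + ((1/8)*sqrt(255))*i: a pole of order 2; residue (-625/272214) - ((7609/131116410)*sqrt(255))*i.


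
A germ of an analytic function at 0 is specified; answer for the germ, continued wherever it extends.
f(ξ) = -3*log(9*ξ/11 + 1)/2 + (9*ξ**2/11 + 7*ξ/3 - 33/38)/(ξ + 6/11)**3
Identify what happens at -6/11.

The point is a pole of order 3.

The denominator factor ξ + 6/11 vanishes at -6/11 and appears to the power 3; the numerator there equals -95983/50578, nonzero, and no other factor vanishes.
The branch terms are analytic at this point.
Hence a pole whose order is the multiplicity, 3.


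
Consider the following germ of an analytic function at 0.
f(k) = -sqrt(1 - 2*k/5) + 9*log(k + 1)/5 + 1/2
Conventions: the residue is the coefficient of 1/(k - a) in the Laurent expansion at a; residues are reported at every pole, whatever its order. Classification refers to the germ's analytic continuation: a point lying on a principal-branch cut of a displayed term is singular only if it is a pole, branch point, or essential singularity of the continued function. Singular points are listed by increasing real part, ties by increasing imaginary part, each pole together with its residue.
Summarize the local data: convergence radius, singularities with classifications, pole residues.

Branch term (9/5)*log(1 - k/(-1)): its argument vanishes at k = -1, a logarithmic branch point, modulus 1.
Branch term (-1)*sqrt(1 - k/(5/2)): its argument vanishes at k = 5/2, a square-root branch point, modulus 5/2.
The radius of convergence is the smallest modulus among the singular points: 1.
List the singular points by increasing real part (a conjugate pair: the negative imaginary part first).

Radius of convergence at 0: 1.
At -1: a logarithmic branch point.
At 5/2: an algebraic (square-root) branch point.


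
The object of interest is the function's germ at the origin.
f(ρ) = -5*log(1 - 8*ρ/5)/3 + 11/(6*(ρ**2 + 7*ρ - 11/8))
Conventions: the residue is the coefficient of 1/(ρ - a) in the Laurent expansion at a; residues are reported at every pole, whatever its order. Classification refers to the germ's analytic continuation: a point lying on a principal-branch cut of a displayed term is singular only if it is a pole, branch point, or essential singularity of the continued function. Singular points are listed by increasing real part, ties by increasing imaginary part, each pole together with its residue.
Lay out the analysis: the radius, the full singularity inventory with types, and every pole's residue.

Denominator factor (ρ**2 + 7*ρ - 11/8): discriminant 109/2, real irrational roots -7/2 + (1/4)*sqrt(218) and -7/2 - (1/4)*sqrt(218); poles of order 1, moduli -7/2 + (1/4)*sqrt(218) and 7/2 + (1/4)*sqrt(218).
Branch term (-5/3)*log(1 - ρ/(5/8)): its argument vanishes at ρ = 5/8, a logarithmic branch point, modulus 5/8.
The radius of convergence is the smallest modulus among the singular points: -7/2 + (1/4)*sqrt(218).
The branch term is analytic at -7/2 - (1/4)*sqrt(218) and contributes nothing to the residue; only the rational part matters.
The factor ρ**2 + 7*ρ - 11/8 splits as (ρ - a)(ρ - a') with a = -7/2 - (1/4)*sqrt(218), a' = -7/2 + (1/4)*sqrt(218). At the order-1 pole a set g(ρ) = (ρ - a)*(rational part) = [11/6] / (ρ - a').
Simple pole: residue = g(a) at a = -7/2 - (1/4)*sqrt(218), which is -(11/654)*sqrt(218).
The branch term is analytic at -7/2 + (1/4)*sqrt(218) and contributes nothing to the residue; only the rational part matters.
The factor ρ**2 + 7*ρ - 11/8 splits as (ρ - a)(ρ - a') with a = -7/2 + (1/4)*sqrt(218), a' = -7/2 - (1/4)*sqrt(218). At the order-1 pole a set g(ρ) = (ρ - a)*(rational part) = [11/6] / (ρ - a').
Simple pole: residue = g(a) at a = -7/2 + (1/4)*sqrt(218), which is (11/654)*sqrt(218).
List the singular points by increasing real part (a conjugate pair: the negative imaginary part first).

Radius of convergence at 0: -7/2 + (1/4)*sqrt(218).
At -7/2 - (1/4)*sqrt(218): a pole of order 1; residue -(11/654)*sqrt(218).
At -7/2 + (1/4)*sqrt(218): a pole of order 1; residue (11/654)*sqrt(218).
At 5/8: a logarithmic branch point.


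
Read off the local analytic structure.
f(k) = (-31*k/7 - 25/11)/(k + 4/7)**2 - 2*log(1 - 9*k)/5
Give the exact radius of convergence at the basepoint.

Denominator factor (k + 4/7)^2: pole of order 2 at -4/7, modulus 4/7.
Branch term (-2/5)*log(1 - k/(1/9)): its argument vanishes at k = 1/9, a logarithmic branch point, modulus 1/9.
The radius of convergence is the smallest modulus among the singular points: 1/9.

The radius of convergence is 1/9.


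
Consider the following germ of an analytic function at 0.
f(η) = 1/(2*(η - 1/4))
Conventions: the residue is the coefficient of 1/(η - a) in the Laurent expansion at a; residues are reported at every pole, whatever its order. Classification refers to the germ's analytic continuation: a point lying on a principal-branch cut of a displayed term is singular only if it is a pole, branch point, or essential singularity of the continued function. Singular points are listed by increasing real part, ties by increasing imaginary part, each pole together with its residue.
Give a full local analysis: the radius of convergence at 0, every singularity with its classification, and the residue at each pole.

Denominator factor (η - 1/4): pole of order 1 at 1/4, modulus 1/4.
The radius of convergence is the smallest modulus among the singular points: 1/4.
At the order-1 pole 1/4 set g(η) = (η - (1/4))*f(η) = 1/2.
Simple pole: residue = g(a) at a = 1/4, which is 1/2.

Radius of convergence at 0: 1/4.
At 1/4: a pole of order 1; residue 1/2.


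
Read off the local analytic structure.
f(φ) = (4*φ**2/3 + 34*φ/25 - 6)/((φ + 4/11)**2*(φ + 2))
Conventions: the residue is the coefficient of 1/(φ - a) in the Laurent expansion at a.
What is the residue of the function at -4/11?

At the order-2 pole -4/11 set g(φ) = (φ - (-4/11))^2*f(φ) = (4*φ**2/3 + 34*φ/25 - 6)/(φ + 2).
Order-2 pole: residue = g'(a); g'(-4/11) = 31567/12150, so the residue is 31567/12150.

The residue is 31567/12150.


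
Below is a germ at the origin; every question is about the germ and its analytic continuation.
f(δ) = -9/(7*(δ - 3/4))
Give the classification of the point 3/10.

The point is a regular point.

Denominator factors: δ - 3/4 = -9/20 at δ = 3/10 — none vanishes.
So the germ continues analytically to 3/10.


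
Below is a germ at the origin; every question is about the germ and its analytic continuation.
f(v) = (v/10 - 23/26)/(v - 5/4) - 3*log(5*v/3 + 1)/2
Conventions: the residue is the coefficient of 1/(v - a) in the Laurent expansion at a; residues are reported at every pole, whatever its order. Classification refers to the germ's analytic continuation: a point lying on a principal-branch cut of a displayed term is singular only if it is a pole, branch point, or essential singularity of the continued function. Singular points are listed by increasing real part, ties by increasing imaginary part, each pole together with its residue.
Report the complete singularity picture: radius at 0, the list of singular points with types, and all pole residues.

Denominator factor (v - 5/4): pole of order 1 at 5/4, modulus 5/4.
Branch term (-3/2)*log(1 - v/(-3/5)): its argument vanishes at v = -3/5, a logarithmic branch point, modulus 3/5.
The radius of convergence is the smallest modulus among the singular points: 3/5.
The branch term is analytic at 5/4 and contributes nothing to the residue; only the rational part matters.
At the order-1 pole 5/4 set g(v) = (v - (5/4))*(rational part) = v/10 - 23/26.
Simple pole: residue = g(a) at a = 5/4, which is -79/104.
List the singular points by increasing real part (a conjugate pair: the negative imaginary part first).

Radius of convergence at 0: 3/5.
At -3/5: a logarithmic branch point.
At 5/4: a pole of order 1; residue -79/104.


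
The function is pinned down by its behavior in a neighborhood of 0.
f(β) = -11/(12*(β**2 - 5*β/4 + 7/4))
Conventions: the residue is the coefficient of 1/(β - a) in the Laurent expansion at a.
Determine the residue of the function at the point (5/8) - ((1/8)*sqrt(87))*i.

The residue is -((11/261)*sqrt(87))*i.

The factor β**2 - 5*β/4 + 7/4 splits as (β - a)(β - a') with a = (5/8) - ((1/8)*sqrt(87))*i, a' = (5/8) + ((1/8)*sqrt(87))*i. At the order-1 pole a set g(β) = (β - a)*f(β) = [-11/12] / (β - a').
Simple pole: residue = g(a) at a = (5/8) - ((1/8)*sqrt(87))*i, which is -((11/261)*sqrt(87))*i.


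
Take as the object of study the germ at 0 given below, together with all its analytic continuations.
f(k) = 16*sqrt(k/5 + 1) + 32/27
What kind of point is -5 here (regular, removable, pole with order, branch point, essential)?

The term (16)*sqrt(1 - k/(-5)) has argument 1 - -5/(-5) = 0 at -5: a square-root (algebraic, two-sheeted) branch point; the remaining terms are analytic or single-valued there.

The point is an algebraic (square-root) branch point.


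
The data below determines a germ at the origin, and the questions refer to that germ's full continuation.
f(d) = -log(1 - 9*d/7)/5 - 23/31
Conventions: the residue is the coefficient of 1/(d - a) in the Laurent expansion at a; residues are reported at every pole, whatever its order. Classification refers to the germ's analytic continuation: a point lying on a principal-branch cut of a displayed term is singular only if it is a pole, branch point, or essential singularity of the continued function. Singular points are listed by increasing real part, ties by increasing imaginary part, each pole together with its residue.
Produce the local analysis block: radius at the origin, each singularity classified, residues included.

Branch term (-1/5)*log(1 - d/(7/9)): its argument vanishes at d = 7/9, a logarithmic branch point, modulus 7/9.
The radius of convergence is the smallest modulus among the singular points: 7/9.

Radius of convergence at 0: 7/9.
At 7/9: a logarithmic branch point.


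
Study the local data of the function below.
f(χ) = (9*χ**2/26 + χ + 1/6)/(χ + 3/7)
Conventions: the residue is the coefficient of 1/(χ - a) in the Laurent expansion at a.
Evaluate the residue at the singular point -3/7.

The residue is -379/1911.

At the order-1 pole -3/7 set g(χ) = (χ - (-3/7))*f(χ) = 9*χ**2/26 + χ + 1/6.
Simple pole: residue = g(a) at a = -3/7, which is -379/1911.


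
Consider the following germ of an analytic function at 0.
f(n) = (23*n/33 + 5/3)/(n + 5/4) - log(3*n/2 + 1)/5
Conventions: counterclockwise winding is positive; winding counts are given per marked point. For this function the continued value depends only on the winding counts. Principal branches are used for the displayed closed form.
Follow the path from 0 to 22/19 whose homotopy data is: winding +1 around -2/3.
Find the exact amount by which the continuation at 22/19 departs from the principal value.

The rational part is single-valued and drops out of the difference; each branch term changes only by its own monodromy.
(-1/5)*log(1 - n/(-2/3)): each positive loop around -2/3 adds 2*pi*i to the log, so winding +1 contributes (-1/5)*(1)*2*pi*i = -(2/5)*pi*i.
Summing the contributions at n = 22/19 gives -(2/5)*pi*i.

Continued minus principal equals -(2/5)*pi*i.


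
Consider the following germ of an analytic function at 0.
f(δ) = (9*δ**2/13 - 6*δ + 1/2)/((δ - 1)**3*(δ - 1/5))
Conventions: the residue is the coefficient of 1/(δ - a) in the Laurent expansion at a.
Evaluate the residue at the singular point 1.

The residue is -2185/1664.

At the order-3 pole 1 set g(δ) = (δ - (1))^3*f(δ) = (9*δ**2/13 - 6*δ + 1/2)/(δ - 1/5).
Order-3 pole: residue = g''(a)/2; g''(1) = -2185/832, so the residue is -2185/1664.


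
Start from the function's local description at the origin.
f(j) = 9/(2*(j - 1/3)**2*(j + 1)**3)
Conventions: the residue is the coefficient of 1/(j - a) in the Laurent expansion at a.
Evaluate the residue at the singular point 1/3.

At the order-2 pole 1/3 set g(j) = (j - (1/3))^2*f(j) = 9/(2*(j + 1)**3).
Order-2 pole: residue = g'(a); g'(1/3) = -2187/512, so the residue is -2187/512.

The residue is -2187/512.


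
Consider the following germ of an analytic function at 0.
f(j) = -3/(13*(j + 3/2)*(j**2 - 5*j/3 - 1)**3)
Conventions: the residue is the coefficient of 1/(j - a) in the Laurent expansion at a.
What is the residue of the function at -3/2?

The residue is -64/14625.

At the order-1 pole -3/2 set g(j) = (j - (-3/2))*f(j) = -3/(13*(j**2 - 5*j/3 - 1)**3).
Simple pole: residue = g(a) at a = -3/2, which is -64/14625.


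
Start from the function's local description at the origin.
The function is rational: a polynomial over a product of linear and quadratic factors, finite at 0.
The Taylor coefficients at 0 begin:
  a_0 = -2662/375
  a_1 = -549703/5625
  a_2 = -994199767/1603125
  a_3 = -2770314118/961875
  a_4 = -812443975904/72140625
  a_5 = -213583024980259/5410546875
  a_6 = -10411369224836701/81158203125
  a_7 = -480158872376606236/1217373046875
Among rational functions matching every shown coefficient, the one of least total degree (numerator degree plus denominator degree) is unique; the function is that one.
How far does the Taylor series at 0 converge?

The radius of convergence is 5/11.

No rational of total degree below 6 reproduces all 8 coefficients; solving the [2/4] Pade equations on them gives f(u) = (7*u**2/19 - 11*u/5 - 2/5)/((u - 3/5)*(u - 5/11)**3), whose expansion matches every shown term.
Denominator factor (u - 3/5): pole of order 1 at 3/5, modulus 3/5.
Denominator factor (u - 5/11)^3: pole of order 3 at 5/11, modulus 5/11.
The radius of convergence is the smallest modulus among the singular points: 5/11.


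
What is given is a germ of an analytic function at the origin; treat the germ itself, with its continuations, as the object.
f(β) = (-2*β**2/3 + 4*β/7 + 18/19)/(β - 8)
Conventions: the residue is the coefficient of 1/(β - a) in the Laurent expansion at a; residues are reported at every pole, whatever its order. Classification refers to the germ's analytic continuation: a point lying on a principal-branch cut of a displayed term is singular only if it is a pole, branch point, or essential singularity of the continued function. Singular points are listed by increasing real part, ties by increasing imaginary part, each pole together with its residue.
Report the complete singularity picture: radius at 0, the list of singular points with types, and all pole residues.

Radius of convergence at 0: 8.
At 8: a pole of order 1; residue -14822/399.

Denominator factor (β - 8): pole of order 1 at 8, modulus 8.
The radius of convergence is the smallest modulus among the singular points: 8.
At the order-1 pole 8 set g(β) = (β - (8))*f(β) = -2*β**2/3 + 4*β/7 + 18/19.
Simple pole: residue = g(a) at a = 8, which is -14822/399.


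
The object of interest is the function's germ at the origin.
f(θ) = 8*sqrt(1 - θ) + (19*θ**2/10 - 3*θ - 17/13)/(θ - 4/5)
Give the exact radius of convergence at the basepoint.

Denominator factor (θ - 4/5): pole of order 1 at 4/5, modulus 4/5.
Branch term (8)*sqrt(1 - θ/(1)): its argument vanishes at θ = 1, a square-root branch point, modulus 1.
The radius of convergence is the smallest modulus among the singular points: 4/5.

The radius of convergence is 4/5.


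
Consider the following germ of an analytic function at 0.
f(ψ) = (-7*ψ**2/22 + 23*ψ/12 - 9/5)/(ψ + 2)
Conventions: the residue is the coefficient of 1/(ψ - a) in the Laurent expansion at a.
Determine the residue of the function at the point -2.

At the order-1 pole -2 set g(ψ) = (ψ - (-2))*f(ψ) = -7*ψ**2/22 + 23*ψ/12 - 9/5.
Simple pole: residue = g(a) at a = -2, which is -2279/330.

The residue is -2279/330.


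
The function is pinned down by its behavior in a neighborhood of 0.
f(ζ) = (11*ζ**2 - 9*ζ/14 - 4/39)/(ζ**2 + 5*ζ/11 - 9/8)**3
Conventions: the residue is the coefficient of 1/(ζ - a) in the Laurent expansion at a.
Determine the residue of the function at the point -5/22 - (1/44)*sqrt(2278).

The residue is (1302360873/134466024329)*sqrt(2278).

The factor ζ**2 + 5*ζ/11 - 9/8 splits as (ζ - a)(ζ - a') with a = -5/22 - (1/44)*sqrt(2278), a' = -5/22 + (1/44)*sqrt(2278). At the order-3 pole a set g(ζ) = (ζ - a)^3*f(ζ) = [11*ζ**2 - 9*ζ/14 - 4/39] / (ζ - a')^3.
Order-3 pole: residue = g''(a)/2; g''(-5/22 - (1/44)*sqrt(2278)) = (2604721746/134466024329)*sqrt(2278), so the residue is (1302360873/134466024329)*sqrt(2278).


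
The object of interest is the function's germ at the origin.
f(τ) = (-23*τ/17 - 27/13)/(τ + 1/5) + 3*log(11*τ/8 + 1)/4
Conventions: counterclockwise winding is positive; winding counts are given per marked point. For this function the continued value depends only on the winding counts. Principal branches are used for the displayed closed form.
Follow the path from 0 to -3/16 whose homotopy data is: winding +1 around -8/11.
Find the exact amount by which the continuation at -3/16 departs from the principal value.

The rational part is single-valued and drops out of the difference; each branch term changes only by its own monodromy.
(3/4)*log(1 - τ/(-8/11)): each positive loop around -8/11 adds 2*pi*i to the log, so winding +1 contributes (3/4)*(1)*2*pi*i = (3/2)*pi*i.
Summing the contributions at τ = -3/16 gives (3/2)*pi*i.

Continued minus principal equals (3/2)*pi*i.


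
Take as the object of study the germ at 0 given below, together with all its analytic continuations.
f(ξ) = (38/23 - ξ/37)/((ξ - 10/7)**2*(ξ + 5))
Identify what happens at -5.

The denominator factor ξ + 5 vanishes at -5 and appears to the power 1; the numerator there equals 1521/851, nonzero, and no other factor vanishes.
Hence a pole whose order is the multiplicity, 1.

The point is a pole of order 1.


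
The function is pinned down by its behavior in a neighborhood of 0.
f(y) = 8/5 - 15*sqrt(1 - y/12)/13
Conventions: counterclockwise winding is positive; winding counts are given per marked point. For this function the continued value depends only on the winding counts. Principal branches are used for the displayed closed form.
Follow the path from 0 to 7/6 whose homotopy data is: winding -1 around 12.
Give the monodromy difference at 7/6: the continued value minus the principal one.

Continued minus principal equals (5/26)*sqrt(130).

The rational part is single-valued and drops out of the difference; each branch term changes only by its own monodromy.
(-15/13)*sqrt(1 - y/(12)): winding -1 is odd, the square root flips sign, contributing -2*(-15/13)*sqrt(1 - (7/6)/(12)) = -2*(-15/13)*sqrt(65/72) = (5/26)*sqrt(130).
Summing the contributions at y = 7/6 gives (5/26)*sqrt(130).


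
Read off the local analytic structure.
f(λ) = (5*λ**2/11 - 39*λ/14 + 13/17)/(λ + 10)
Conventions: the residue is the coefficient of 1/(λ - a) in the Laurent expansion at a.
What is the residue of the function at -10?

At the order-1 pole -10 set g(λ) = (λ - (-10))*f(λ) = 5*λ**2/11 - 39*λ/14 + 13/17.
Simple pole: residue = g(a) at a = -10, which is 96966/1309.

The residue is 96966/1309.


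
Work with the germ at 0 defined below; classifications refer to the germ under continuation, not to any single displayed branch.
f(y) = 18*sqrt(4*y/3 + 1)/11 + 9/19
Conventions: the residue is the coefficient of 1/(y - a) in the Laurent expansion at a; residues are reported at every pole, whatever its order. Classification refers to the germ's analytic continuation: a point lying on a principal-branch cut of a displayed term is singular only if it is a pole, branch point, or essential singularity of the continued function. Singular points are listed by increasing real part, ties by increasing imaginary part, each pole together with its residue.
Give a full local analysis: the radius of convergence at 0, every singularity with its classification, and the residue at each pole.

Radius of convergence at 0: 3/4.
At -3/4: an algebraic (square-root) branch point.

Branch term (18/11)*sqrt(1 - y/(-3/4)): its argument vanishes at y = -3/4, a square-root branch point, modulus 3/4.
The radius of convergence is the smallest modulus among the singular points: 3/4.


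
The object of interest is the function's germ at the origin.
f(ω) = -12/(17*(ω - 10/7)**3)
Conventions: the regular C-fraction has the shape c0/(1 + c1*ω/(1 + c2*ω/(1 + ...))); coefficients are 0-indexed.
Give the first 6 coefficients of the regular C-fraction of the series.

Taylor coefficients (expand at 0): a_0 = 1029/4250, a_1 = 21609/42500, a_2 = 151263/212500, a_3 = 352947/425000, a_4 = 7411887/8500000, a_5 = 363182463/425000000.
c0 = a_0 = 1029/4250. Peel one level at a time: if S = 1 + c*ω/S' with S'(0) = 1, then c is the ω-coefficient of S and S' = c*ω/(S - 1).
S_1 = c0/f = 1 + (-21/10)*ω + (147/100)*ω^2 + ...; c1 = -21/10.
S_2 = c1*ω/(S_1 - 1) = 1 + (7/10)*ω + (49/150)*ω^2 + ...; c2 = 7/10.
S_3 = c2*ω/(S_2 - 1) = 1 + (-7/15)*ω + (49/900)*ω^2 + ...; c3 = -7/15.
S_4 = c3*ω/(S_3 - 1) = 1 + (7/60)*ω + (49/1200)*ω^2 + ...; c4 = 7/60.
S_5 = c4*ω/(S_4 - 1) = 1 + (-7/20)*ω + ...; c5 = -7/20.

The regular C-fraction coefficients are [1029/4250, -21/10, 7/10, -7/15, 7/60, -7/20].


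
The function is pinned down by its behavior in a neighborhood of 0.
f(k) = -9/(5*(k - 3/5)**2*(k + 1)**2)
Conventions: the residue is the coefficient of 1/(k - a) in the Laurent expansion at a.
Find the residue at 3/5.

At the order-2 pole 3/5 set g(k) = (k - (3/5))^2*f(k) = -9/(5*(k + 1)**2).
Order-2 pole: residue = g'(a); g'(3/5) = 225/256, so the residue is 225/256.

The residue is 225/256.


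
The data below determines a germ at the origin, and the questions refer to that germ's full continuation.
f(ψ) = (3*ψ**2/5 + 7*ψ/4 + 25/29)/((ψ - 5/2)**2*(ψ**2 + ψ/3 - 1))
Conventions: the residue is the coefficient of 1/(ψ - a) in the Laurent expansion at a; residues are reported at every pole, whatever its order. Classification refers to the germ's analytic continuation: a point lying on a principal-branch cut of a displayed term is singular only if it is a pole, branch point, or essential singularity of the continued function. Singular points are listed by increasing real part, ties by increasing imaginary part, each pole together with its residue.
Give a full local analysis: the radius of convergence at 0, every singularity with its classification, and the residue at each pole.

Denominator factor (ψ**2 + ψ/3 - 1): discriminant 37/9, real irrational roots -1/6 + (1/6)*sqrt(37) and -1/6 - (1/6)*sqrt(37); poles of order 1, moduli -1/6 + (1/6)*sqrt(37) and 1/6 + (1/6)*sqrt(37).
Denominator factor (ψ - 5/2)^2: pole of order 2 at 5/2, modulus 5/2.
The radius of convergence is the smallest modulus among the singular points: -1/6 + (1/6)*sqrt(37).
The factor ψ**2 + ψ/3 - 1 splits as (ψ - a)(ψ - a') with a = -1/6 - (1/6)*sqrt(37), a' = -1/6 + (1/6)*sqrt(37). At the order-1 pole a set g(ψ) = (ψ - a)*f(ψ) = [(3*ψ**2/5 + 7*ψ/4 + 25/29)/(ψ - 5/2)**2] / (ψ - a').
Simple pole: residue = g(a) at a = -1/6 - (1/6)*sqrt(37), which is 79491/309082 - (2291793/57180170)*sqrt(37).
The factor ψ**2 + ψ/3 - 1 splits as (ψ - a)(ψ - a') with a = -1/6 + (1/6)*sqrt(37), a' = -1/6 - (1/6)*sqrt(37). At the order-1 pole a set g(ψ) = (ψ - a)*f(ψ) = [(3*ψ**2/5 + 7*ψ/4 + 25/29)/(ψ - 5/2)**2] / (ψ - a').
Simple pole: residue = g(a) at a = -1/6 + (1/6)*sqrt(37), which is 79491/309082 + (2291793/57180170)*sqrt(37).
At the order-2 pole 5/2 set g(ψ) = (ψ - (5/2))^2*f(ψ) = (3*ψ**2/5 + 7*ψ/4 + 25/29)/(ψ**2 + ψ/3 - 1).
Order-2 pole: residue = g'(a); g'(5/2) = -79491/154541, so the residue is -79491/154541.
List the singular points by increasing real part (a conjugate pair: the negative imaginary part first).

Radius of convergence at 0: -1/6 + (1/6)*sqrt(37).
At -1/6 - (1/6)*sqrt(37): a pole of order 1; residue 79491/309082 - (2291793/57180170)*sqrt(37).
At -1/6 + (1/6)*sqrt(37): a pole of order 1; residue 79491/309082 + (2291793/57180170)*sqrt(37).
At 5/2: a pole of order 2; residue -79491/154541.


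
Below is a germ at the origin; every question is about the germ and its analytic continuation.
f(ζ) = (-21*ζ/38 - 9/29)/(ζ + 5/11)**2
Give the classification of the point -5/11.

The point is a pole of order 2.

The denominator factor ζ + 5/11 vanishes at -5/11 and appears to the power 2; the numerator there equals -717/12122, nonzero, and no other factor vanishes.
Hence a pole whose order is the multiplicity, 2.


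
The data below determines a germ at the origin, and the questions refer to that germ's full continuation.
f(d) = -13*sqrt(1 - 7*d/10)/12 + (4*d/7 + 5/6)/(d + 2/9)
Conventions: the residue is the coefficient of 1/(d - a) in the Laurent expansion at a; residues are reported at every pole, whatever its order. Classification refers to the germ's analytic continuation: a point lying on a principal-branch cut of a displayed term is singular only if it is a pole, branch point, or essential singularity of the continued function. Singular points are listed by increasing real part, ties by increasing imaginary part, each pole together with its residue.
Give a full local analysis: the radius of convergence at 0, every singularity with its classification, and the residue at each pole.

Denominator factor (d + 2/9): pole of order 1 at -2/9, modulus 2/9.
Branch term (-13/12)*sqrt(1 - d/(10/7)): its argument vanishes at d = 10/7, a square-root branch point, modulus 10/7.
The radius of convergence is the smallest modulus among the singular points: 2/9.
The branch term is analytic at -2/9 and contributes nothing to the residue; only the rational part matters.
At the order-1 pole -2/9 set g(d) = (d - (-2/9))*(rational part) = 4*d/7 + 5/6.
Simple pole: residue = g(a) at a = -2/9, which is 89/126.
List the singular points by increasing real part (a conjugate pair: the negative imaginary part first).

Radius of convergence at 0: 2/9.
At -2/9: a pole of order 1; residue 89/126.
At 10/7: an algebraic (square-root) branch point.


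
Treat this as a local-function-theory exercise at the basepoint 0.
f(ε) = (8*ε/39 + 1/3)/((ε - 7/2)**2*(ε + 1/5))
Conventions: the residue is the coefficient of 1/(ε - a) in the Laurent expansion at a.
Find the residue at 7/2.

At the order-2 pole 7/2 set g(ε) = (ε - (7/2))^2*f(ε) = (8*ε/39 + 1/3)/(ε + 1/5).
Order-2 pole: residue = g'(a); g'(7/2) = -380/17797, so the residue is -380/17797.

The residue is -380/17797.


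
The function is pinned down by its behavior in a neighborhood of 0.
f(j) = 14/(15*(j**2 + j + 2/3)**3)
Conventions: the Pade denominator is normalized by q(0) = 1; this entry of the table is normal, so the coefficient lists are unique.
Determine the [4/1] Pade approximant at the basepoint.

The Pade approximant has numerator coefficients [63/20, -27/10, -1863/80, 6561/80, -36693/320]; denominator coefficients [1, 51/14].

Taylor coefficients needed (expand at 0): a_0 = 63/20, a_1 = -567/40, a_2 = 567/20, a_3 = -1701/80, a_4 = -11907/320, a_5 = 86751/640.
Write the denominator as Q(j) = 1 + q1*j. Requiring Q*f - P = O(j^6) with deg P <= 4 kills the coefficients of j^5..j^5 in Q*f:
  j^5: a_5 + q1*a_4 = 0, i.e. 86751/640 + (-11907/320)*q1 = 0.
Solving this linear system: q1 = 51/14.
The numerator is Q*f truncated at degree 4: P0 = a_0 = 63/20; P1 = a_1 + q1*a_0 = -27/10; P2 = a_2 + q1*a_1 = -1863/80; P3 = a_3 + q1*a_2 = 6561/80; P4 = a_4 + q1*a_3 = -36693/320.


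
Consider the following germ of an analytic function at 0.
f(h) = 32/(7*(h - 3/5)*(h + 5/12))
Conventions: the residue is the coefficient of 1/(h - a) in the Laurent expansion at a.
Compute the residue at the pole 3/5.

The residue is 1920/427.

At the order-1 pole 3/5 set g(h) = (h - (3/5))*f(h) = 32/(7*(h + 5/12)).
Simple pole: residue = g(a) at a = 3/5, which is 1920/427.


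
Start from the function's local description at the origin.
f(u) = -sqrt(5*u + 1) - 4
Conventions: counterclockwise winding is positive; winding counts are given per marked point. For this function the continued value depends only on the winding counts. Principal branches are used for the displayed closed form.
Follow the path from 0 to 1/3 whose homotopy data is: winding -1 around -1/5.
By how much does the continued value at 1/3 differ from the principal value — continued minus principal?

The rational part is single-valued and drops out of the difference; each branch term changes only by its own monodromy.
(-1)*sqrt(1 - u/(-1/5)): winding -1 is odd, the square root flips sign, contributing -2*(-1)*sqrt(1 - (1/3)/(-1/5)) = -2*(-1)*sqrt(8/3) = (4/3)*sqrt(6).
Summing the contributions at u = 1/3 gives (4/3)*sqrt(6).

Continued minus principal equals (4/3)*sqrt(6).


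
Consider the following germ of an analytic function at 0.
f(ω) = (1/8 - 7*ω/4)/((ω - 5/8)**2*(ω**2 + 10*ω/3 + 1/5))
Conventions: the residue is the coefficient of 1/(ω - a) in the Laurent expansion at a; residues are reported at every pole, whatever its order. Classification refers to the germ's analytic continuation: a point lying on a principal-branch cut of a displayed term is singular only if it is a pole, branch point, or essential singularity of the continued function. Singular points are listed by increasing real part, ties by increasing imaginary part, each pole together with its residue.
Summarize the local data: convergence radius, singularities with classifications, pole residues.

Denominator factor (ω - 5/8)^2: pole of order 2 at 5/8, modulus 5/8.
Denominator factor (ω**2 + 10*ω/3 + 1/5): discriminant 464/45, real irrational roots -5/3 + (2/15)*sqrt(145) and -5/3 - (2/15)*sqrt(145); poles of order 1, moduli 5/3 - (2/15)*sqrt(145) and 5/3 + (2/15)*sqrt(145).
The radius of convergence is the smallest modulus among the singular points: 5/3 - (2/15)*sqrt(145).
The factor ω**2 + 10*ω/3 + 1/5 splits as (ω - a)(ω - a') with a = -5/3 - (2/15)*sqrt(145), a' = -5/3 + (2/15)*sqrt(145). At the order-1 pole a set g(ω) = (ω - a)*f(ω) = [(1/8 - 7*ω/4)/(ω - 5/8)**2] / (ω - a').
Simple pole: residue = g(a) at a = -5/3 - (2/15)*sqrt(145), which is 110280/6589489 - (2169570/191095181)*sqrt(145).
The factor ω**2 + 10*ω/3 + 1/5 splits as (ω - a)(ω - a') with a = -5/3 + (2/15)*sqrt(145), a' = -5/3 - (2/15)*sqrt(145). At the order-1 pole a set g(ω) = (ω - a)*f(ω) = [(1/8 - 7*ω/4)/(ω - 5/8)**2] / (ω - a').
Simple pole: residue = g(a) at a = -5/3 + (2/15)*sqrt(145), which is 110280/6589489 + (2169570/191095181)*sqrt(145).
At the order-2 pole 5/8 set g(ω) = (ω - (5/8))^2*f(ω) = (1/8 - 7*ω/4)/(ω**2 + 10*ω/3 + 1/5).
Order-2 pole: residue = g'(a); g'(5/8) = -220560/6589489, so the residue is -220560/6589489.
List the singular points by increasing real part (a conjugate pair: the negative imaginary part first).

Radius of convergence at 0: 5/3 - (2/15)*sqrt(145).
At -5/3 - (2/15)*sqrt(145): a pole of order 1; residue 110280/6589489 - (2169570/191095181)*sqrt(145).
At -5/3 + (2/15)*sqrt(145): a pole of order 1; residue 110280/6589489 + (2169570/191095181)*sqrt(145).
At 5/8: a pole of order 2; residue -220560/6589489.


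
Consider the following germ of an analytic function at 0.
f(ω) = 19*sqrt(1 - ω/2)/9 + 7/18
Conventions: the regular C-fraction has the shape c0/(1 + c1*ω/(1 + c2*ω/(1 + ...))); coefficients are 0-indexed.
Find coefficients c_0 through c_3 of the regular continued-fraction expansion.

Taylor coefficients (expand at 0): a_0 = 5/2, a_1 = -19/36, a_2 = -19/288, a_3 = -19/1152.
c0 = a_0 = 5/2. Peel one level at a time: if S = 1 + c*ω/S' with S'(0) = 1, then c is the ω-coefficient of S and S' = c*ω/(S - 1).
S_1 = c0/f = 1 + (19/90)*ω + (2299/32400)*ω^2 + ...; c1 = 19/90.
S_2 = c1*ω/(S_1 - 1) = 1 + (-121/360)*ω + (-1/64)*ω^2 + ...; c2 = -121/360.
S_3 = c2*ω/(S_2 - 1) = 1 + (-45/968)*ω + ...; c3 = -45/968.

The regular C-fraction coefficients are [5/2, 19/90, -121/360, -45/968].
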